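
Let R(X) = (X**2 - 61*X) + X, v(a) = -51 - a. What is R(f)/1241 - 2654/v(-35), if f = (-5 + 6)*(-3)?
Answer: 1648319/9928 ≈ 166.03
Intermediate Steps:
f = -3 (f = 1*(-3) = -3)
R(X) = X**2 - 60*X
R(f)/1241 - 2654/v(-35) = -3*(-60 - 3)/1241 - 2654/(-51 - 1*(-35)) = -3*(-63)*(1/1241) - 2654/(-51 + 35) = 189*(1/1241) - 2654/(-16) = 189/1241 - 2654*(-1/16) = 189/1241 + 1327/8 = 1648319/9928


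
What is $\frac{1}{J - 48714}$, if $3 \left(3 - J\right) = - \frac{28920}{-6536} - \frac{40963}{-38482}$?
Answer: $- \frac{94319382}{4594563995803} \approx -2.0528 \cdot 10^{-5}$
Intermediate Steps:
$J = \frac{110378945}{94319382}$ ($J = 3 - \frac{- \frac{28920}{-6536} - \frac{40963}{-38482}}{3} = 3 - \frac{\left(-28920\right) \left(- \frac{1}{6536}\right) - - \frac{40963}{38482}}{3} = 3 - \frac{\frac{3615}{817} + \frac{40963}{38482}}{3} = 3 - \frac{172579201}{94319382} = \frac{110378945}{94319382} \approx 1.1703$)
$\frac{1}{J - 48714} = \frac{1}{\frac{110378945}{94319382} - 48714} = \frac{1}{- \frac{4594563995803}{94319382}} = - \frac{94319382}{4594563995803}$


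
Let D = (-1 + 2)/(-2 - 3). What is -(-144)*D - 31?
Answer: -299/5 ≈ -59.800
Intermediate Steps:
D = -⅕ (D = 1/(-5) = 1*(-⅕) = -⅕ ≈ -0.20000)
-(-144)*D - 31 = -(-144)*(-1)/5 - 31 = -16*9/5 - 31 = -144/5 - 31 = -299/5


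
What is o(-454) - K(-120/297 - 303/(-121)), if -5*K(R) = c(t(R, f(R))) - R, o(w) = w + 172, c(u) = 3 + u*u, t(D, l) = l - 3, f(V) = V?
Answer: -334024198/1185921 ≈ -281.66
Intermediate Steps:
t(D, l) = -3 + l
c(u) = 3 + u²
o(w) = 172 + w
K(R) = -⅗ - (-3 + R)²/5 + R/5 (K(R) = -((3 + (-3 + R)²) - R)/5 = -(3 + (-3 + R)² - R)/5 = -⅗ - (-3 + R)²/5 + R/5)
o(-454) - K(-120/297 - 303/(-121)) = (172 - 454) - (-⅗ - (-3 + (-120/297 - 303/(-121)))²/5 + (-120/297 - 303/(-121))/5) = -282 - (-⅗ - (-3 + (-120*1/297 - 303*(-1/121)))²/5 + (-120*1/297 - 303*(-1/121))/5) = -282 - (-⅗ - (-3 + (-40/99 + 303/121))²/5 + (-40/99 + 303/121)/5) = -282 - (-⅗ - (-3 + 2287/1089)²/5 + (⅕)*(2287/1089)) = -282 - (-⅗ - (-980/1089)²/5 + 2287/5445) = -282 - (-⅗ - ⅕*960400/1185921 + 2287/5445) = -282 - (-⅗ - 192080/1185921 + 2287/5445) = -282 - 1*(-405524/1185921) = -282 + 405524/1185921 = -334024198/1185921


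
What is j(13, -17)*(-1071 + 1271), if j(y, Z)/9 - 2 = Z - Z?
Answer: 3600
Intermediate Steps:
j(y, Z) = 18 (j(y, Z) = 18 + 9*(Z - Z) = 18 + 9*0 = 18 + 0 = 18)
j(13, -17)*(-1071 + 1271) = 18*(-1071 + 1271) = 18*200 = 3600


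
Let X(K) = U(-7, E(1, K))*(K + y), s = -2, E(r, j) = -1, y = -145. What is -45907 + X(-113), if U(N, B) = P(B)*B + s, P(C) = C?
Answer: -45649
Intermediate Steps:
U(N, B) = -2 + B**2 (U(N, B) = B*B - 2 = B**2 - 2 = -2 + B**2)
X(K) = 145 - K (X(K) = (-2 + (-1)**2)*(K - 145) = (-2 + 1)*(-145 + K) = -(-145 + K) = 145 - K)
-45907 + X(-113) = -45907 + (145 - 1*(-113)) = -45907 + (145 + 113) = -45907 + 258 = -45649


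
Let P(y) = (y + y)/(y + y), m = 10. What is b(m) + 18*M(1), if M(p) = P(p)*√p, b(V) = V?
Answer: 28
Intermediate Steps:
P(y) = 1 (P(y) = (2*y)/((2*y)) = (2*y)*(1/(2*y)) = 1)
M(p) = √p (M(p) = 1*√p = √p)
b(m) + 18*M(1) = 10 + 18*√1 = 10 + 18*1 = 10 + 18 = 28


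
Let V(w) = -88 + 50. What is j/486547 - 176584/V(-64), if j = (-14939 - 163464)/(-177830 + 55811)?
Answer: 5241717551664413/1127991589467 ≈ 4646.9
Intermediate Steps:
V(w) = -38
j = 178403/122019 (j = -178403/(-122019) = -178403*(-1/122019) = 178403/122019 ≈ 1.4621)
j/486547 - 176584/V(-64) = (178403/122019)/486547 - 176584/(-38) = (178403/122019)*(1/486547) - 176584*(-1/38) = 178403/59367978393 + 88292/19 = 5241717551664413/1127991589467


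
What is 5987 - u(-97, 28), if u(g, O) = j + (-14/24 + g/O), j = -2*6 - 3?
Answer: 126127/21 ≈ 6006.0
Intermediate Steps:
j = -15 (j = -12 - 3 = -15)
u(g, O) = -187/12 + g/O (u(g, O) = -15 + (-14/24 + g/O) = -15 + (-14*1/24 + g/O) = -15 + (-7/12 + g/O) = -187/12 + g/O)
5987 - u(-97, 28) = 5987 - (-187/12 - 97/28) = 5987 - 1*(-400/21) = 5987 + 400/21 = 126127/21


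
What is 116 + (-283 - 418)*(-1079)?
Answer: 756495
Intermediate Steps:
116 + (-283 - 418)*(-1079) = 116 - 701*(-1079) = 116 + 756379 = 756495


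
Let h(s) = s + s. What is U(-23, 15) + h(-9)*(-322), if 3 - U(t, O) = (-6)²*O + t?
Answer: 5282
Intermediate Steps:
h(s) = 2*s
U(t, O) = 3 - t - 36*O (U(t, O) = 3 - ((-6)²*O + t) = 3 - (36*O + t) = 3 - (t + 36*O) = 3 + (-t - 36*O) = 3 - t - 36*O)
U(-23, 15) + h(-9)*(-322) = (3 - 1*(-23) - 36*15) + (2*(-9))*(-322) = (3 + 23 - 540) - 18*(-322) = -514 + 5796 = 5282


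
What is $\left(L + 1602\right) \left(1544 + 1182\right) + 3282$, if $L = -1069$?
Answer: $1456240$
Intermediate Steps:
$\left(L + 1602\right) \left(1544 + 1182\right) + 3282 = \left(-1069 + 1602\right) \left(1544 + 1182\right) + 3282 = 533 \cdot 2726 + 3282 = 1452958 + 3282 = 1456240$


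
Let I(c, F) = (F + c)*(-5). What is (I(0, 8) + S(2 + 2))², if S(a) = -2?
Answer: 1764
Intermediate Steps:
I(c, F) = -5*F - 5*c
(I(0, 8) + S(2 + 2))² = ((-5*8 - 5*0) - 2)² = ((-40 + 0) - 2)² = (-40 - 2)² = (-42)² = 1764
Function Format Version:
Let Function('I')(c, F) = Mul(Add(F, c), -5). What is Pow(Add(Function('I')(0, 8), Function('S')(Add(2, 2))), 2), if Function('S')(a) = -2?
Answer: 1764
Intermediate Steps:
Function('I')(c, F) = Add(Mul(-5, F), Mul(-5, c))
Pow(Add(Function('I')(0, 8), Function('S')(Add(2, 2))), 2) = Pow(Add(Add(Mul(-5, 8), Mul(-5, 0)), -2), 2) = Pow(Add(Add(-40, 0), -2), 2) = Pow(Add(-40, -2), 2) = Pow(-42, 2) = 1764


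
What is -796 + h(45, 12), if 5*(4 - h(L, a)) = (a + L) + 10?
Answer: -4027/5 ≈ -805.40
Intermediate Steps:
h(L, a) = 2 - L/5 - a/5 (h(L, a) = 4 - ((a + L) + 10)/5 = 4 - ((L + a) + 10)/5 = 4 - (10 + L + a)/5 = 4 + (-2 - L/5 - a/5) = 2 - L/5 - a/5)
-796 + h(45, 12) = -796 + (2 - ⅕*45 - ⅕*12) = -796 + (2 - 9 - 12/5) = -796 - 47/5 = -4027/5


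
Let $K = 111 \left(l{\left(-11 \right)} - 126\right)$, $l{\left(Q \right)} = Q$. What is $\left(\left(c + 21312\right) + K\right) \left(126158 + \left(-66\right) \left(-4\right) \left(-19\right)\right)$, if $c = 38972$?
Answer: $5460717934$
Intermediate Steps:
$K = -15207$ ($K = 111 \left(-11 - 126\right) = 111 \left(-137\right) = -15207$)
$\left(\left(c + 21312\right) + K\right) \left(126158 + \left(-66\right) \left(-4\right) \left(-19\right)\right) = \left(\left(38972 + 21312\right) - 15207\right) \left(126158 + \left(-66\right) \left(-4\right) \left(-19\right)\right) = \left(60284 - 15207\right) \left(126158 + 264 \left(-19\right)\right) = 45077 \left(126158 - 5016\right) = 45077 \cdot 121142 = 5460717934$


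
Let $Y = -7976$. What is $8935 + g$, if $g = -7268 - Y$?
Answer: $9643$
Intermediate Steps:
$g = 708$ ($g = -7268 - -7976 = -7268 + 7976 = 708$)
$8935 + g = 8935 + 708 = 9643$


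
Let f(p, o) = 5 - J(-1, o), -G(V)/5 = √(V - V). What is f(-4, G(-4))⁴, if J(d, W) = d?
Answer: 1296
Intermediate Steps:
G(V) = 0 (G(V) = -5*√(V - V) = -5*√0 = -5*0 = 0)
f(p, o) = 6 (f(p, o) = 5 - 1*(-1) = 5 + 1 = 6)
f(-4, G(-4))⁴ = 6⁴ = 1296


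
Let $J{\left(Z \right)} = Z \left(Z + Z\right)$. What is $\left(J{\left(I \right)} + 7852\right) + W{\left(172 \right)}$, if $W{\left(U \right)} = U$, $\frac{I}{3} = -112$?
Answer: $233816$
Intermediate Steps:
$I = -336$ ($I = 3 \left(-112\right) = -336$)
$J{\left(Z \right)} = 2 Z^{2}$ ($J{\left(Z \right)} = Z 2 Z = 2 Z^{2}$)
$\left(J{\left(I \right)} + 7852\right) + W{\left(172 \right)} = \left(2 \left(-336\right)^{2} + 7852\right) + 172 = \left(2 \cdot 112896 + 7852\right) + 172 = \left(225792 + 7852\right) + 172 = 233644 + 172 = 233816$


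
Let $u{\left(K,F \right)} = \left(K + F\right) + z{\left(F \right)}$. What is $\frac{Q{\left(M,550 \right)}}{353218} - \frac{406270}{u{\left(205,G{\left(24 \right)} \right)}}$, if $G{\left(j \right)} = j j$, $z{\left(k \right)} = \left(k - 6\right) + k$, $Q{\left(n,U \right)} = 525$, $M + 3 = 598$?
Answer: $- \frac{143500865185}{680651086} \approx -210.83$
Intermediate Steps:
$M = 595$ ($M = -3 + 598 = 595$)
$z{\left(k \right)} = -6 + 2 k$ ($z{\left(k \right)} = \left(-6 + k\right) + k = -6 + 2 k$)
$G{\left(j \right)} = j^{2}$
$u{\left(K,F \right)} = -6 + K + 3 F$ ($u{\left(K,F \right)} = \left(K + F\right) + \left(-6 + 2 F\right) = \left(F + K\right) + \left(-6 + 2 F\right) = -6 + K + 3 F$)
$\frac{Q{\left(M,550 \right)}}{353218} - \frac{406270}{u{\left(205,G{\left(24 \right)} \right)}} = \frac{525}{353218} - \frac{406270}{-6 + 205 + 3 \cdot 24^{2}} = 525 \cdot \frac{1}{353218} - \frac{406270}{-6 + 205 + 3 \cdot 576} = \frac{525}{353218} - \frac{406270}{-6 + 205 + 1728} = \frac{525}{353218} - \frac{406270}{1927} = - \frac{143500865185}{680651086}$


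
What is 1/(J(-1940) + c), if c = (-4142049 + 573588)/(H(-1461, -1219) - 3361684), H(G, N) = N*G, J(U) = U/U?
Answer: 1580725/5149186 ≈ 0.30699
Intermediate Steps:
J(U) = 1
H(G, N) = G*N
c = 3568461/1580725 (c = (-4142049 + 573588)/(-1461*(-1219) - 3361684) = -3568461/(1780959 - 3361684) = -3568461/(-1580725) = -3568461*(-1/1580725) = 3568461/1580725 ≈ 2.2575)
1/(J(-1940) + c) = 1/(1 + 3568461/1580725) = 1/(5149186/1580725) = 1580725/5149186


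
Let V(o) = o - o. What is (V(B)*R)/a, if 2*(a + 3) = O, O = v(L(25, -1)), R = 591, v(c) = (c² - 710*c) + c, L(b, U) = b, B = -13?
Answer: 0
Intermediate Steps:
v(c) = c² - 709*c
V(o) = 0
O = -17100 (O = 25*(-709 + 25) = 25*(-684) = -17100)
a = -8553 (a = -3 + (½)*(-17100) = -3 - 8550 = -8553)
(V(B)*R)/a = (0*591)/(-8553) = 0*(-1/8553) = 0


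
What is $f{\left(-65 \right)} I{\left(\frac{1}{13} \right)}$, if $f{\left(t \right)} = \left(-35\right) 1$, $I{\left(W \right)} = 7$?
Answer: $-245$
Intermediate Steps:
$f{\left(t \right)} = -35$
$f{\left(-65 \right)} I{\left(\frac{1}{13} \right)} = \left(-35\right) 7 = -245$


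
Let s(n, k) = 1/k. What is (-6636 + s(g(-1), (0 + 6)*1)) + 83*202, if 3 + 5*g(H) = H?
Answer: 60781/6 ≈ 10130.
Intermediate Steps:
g(H) = -⅗ + H/5
(-6636 + s(g(-1), (0 + 6)*1)) + 83*202 = (-6636 + 1/((0 + 6)*1)) + 83*202 = (-6636 + 1/(6*1)) + 16766 = (-6636 + 1/6) + 16766 = (-6636 + ⅙) + 16766 = -39815/6 + 16766 = 60781/6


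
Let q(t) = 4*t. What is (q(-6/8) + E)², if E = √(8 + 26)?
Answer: (-3 + √34)² ≈ 8.0143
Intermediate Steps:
E = √34 ≈ 5.8309
(q(-6/8) + E)² = (4*(-6/8) + √34)² = (4*(-6*⅛) + √34)² = (4*(-¾) + √34)² = (-3 + √34)²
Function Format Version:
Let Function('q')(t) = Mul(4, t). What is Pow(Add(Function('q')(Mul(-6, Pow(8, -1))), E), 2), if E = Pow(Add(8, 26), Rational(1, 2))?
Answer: Pow(Add(-3, Pow(34, Rational(1, 2))), 2) ≈ 8.0143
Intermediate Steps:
E = Pow(34, Rational(1, 2)) ≈ 5.8309
Pow(Add(Function('q')(Mul(-6, Pow(8, -1))), E), 2) = Pow(Add(Mul(4, Mul(-6, Pow(8, -1))), Pow(34, Rational(1, 2))), 2) = Pow(Add(Mul(4, Mul(-6, Rational(1, 8))), Pow(34, Rational(1, 2))), 2) = Pow(Add(Mul(4, Rational(-3, 4)), Pow(34, Rational(1, 2))), 2) = Pow(Add(-3, Pow(34, Rational(1, 2))), 2)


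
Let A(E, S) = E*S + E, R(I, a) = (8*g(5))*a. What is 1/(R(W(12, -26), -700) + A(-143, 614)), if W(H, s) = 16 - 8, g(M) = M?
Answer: -1/115945 ≈ -8.6248e-6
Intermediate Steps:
W(H, s) = 8
R(I, a) = 40*a (R(I, a) = (8*5)*a = 40*a)
A(E, S) = E + E*S
1/(R(W(12, -26), -700) + A(-143, 614)) = 1/(40*(-700) - 143*(1 + 614)) = 1/(-28000 - 143*615) = 1/(-28000 - 87945) = 1/(-115945) = -1/115945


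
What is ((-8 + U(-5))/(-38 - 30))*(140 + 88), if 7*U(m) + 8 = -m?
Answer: 3363/119 ≈ 28.260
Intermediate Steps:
U(m) = -8/7 - m/7 (U(m) = -8/7 + (-m)/7 = -8/7 - m/7)
((-8 + U(-5))/(-38 - 30))*(140 + 88) = ((-8 + (-8/7 - ⅐*(-5)))/(-38 - 30))*(140 + 88) = ((-8 + (-8/7 + 5/7))/(-68))*228 = ((-8 - 3/7)*(-1/68))*228 = -59/7*(-1/68)*228 = (59/476)*228 = 3363/119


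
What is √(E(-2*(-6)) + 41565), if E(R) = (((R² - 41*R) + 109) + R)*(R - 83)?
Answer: √57682 ≈ 240.17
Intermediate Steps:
E(R) = (-83 + R)*(109 + R² - 40*R) (E(R) = ((109 + R² - 41*R) + R)*(-83 + R) = (109 + R² - 40*R)*(-83 + R) = (-83 + R)*(109 + R² - 40*R))
√(E(-2*(-6)) + 41565) = √((-9047 + (-2*(-6))³ - 123*(-2*(-6))² + 3429*(-2*(-6))) + 41565) = √((-9047 + 12³ - 123*12² + 3429*12) + 41565) = √((-9047 + 1728 - 123*144 + 41148) + 41565) = √((-9047 + 1728 - 17712 + 41148) + 41565) = √(16117 + 41565) = √57682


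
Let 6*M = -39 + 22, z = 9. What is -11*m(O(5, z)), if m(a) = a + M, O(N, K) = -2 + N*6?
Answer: -1661/6 ≈ -276.83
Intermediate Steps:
O(N, K) = -2 + 6*N
M = -17/6 (M = (-39 + 22)/6 = (⅙)*(-17) = -17/6 ≈ -2.8333)
m(a) = -17/6 + a (m(a) = a - 17/6 = -17/6 + a)
-11*m(O(5, z)) = -11*(-17/6 + (-2 + 6*5)) = -11*(-17/6 + (-2 + 30)) = -11*(-17/6 + 28) = -11*151/6 = -1661/6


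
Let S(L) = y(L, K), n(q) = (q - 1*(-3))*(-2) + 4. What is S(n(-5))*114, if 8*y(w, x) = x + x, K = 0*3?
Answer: 0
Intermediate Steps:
K = 0
n(q) = -2 - 2*q (n(q) = (q + 3)*(-2) + 4 = (3 + q)*(-2) + 4 = (-6 - 2*q) + 4 = -2 - 2*q)
y(w, x) = x/4 (y(w, x) = (x + x)/8 = (2*x)/8 = x/4)
S(L) = 0 (S(L) = (1/4)*0 = 0)
S(n(-5))*114 = 0*114 = 0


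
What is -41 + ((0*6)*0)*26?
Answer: -41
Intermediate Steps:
-41 + ((0*6)*0)*26 = -41 + (0*0)*26 = -41 + 0*26 = -41 + 0 = -41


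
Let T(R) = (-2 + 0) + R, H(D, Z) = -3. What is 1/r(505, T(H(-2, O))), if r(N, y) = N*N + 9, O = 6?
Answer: 1/255034 ≈ 3.9210e-6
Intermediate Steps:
T(R) = -2 + R
r(N, y) = 9 + N² (r(N, y) = N² + 9 = 9 + N²)
1/r(505, T(H(-2, O))) = 1/(9 + 505²) = 1/(9 + 255025) = 1/255034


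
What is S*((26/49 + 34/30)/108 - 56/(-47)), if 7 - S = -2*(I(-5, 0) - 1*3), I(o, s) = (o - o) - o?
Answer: 49530371/3730860 ≈ 13.276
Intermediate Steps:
I(o, s) = -o (I(o, s) = 0 - o = -o)
S = 11 (S = 7 - (-2)*(-1*(-5) - 1*3) = 7 - (-2)*(5 - 3) = 7 - (-2)*2 = 7 - 1*(-4) = 7 + 4 = 11)
S*((26/49 + 34/30)/108 - 56/(-47)) = 11*((26/49 + 34/30)/108 - 56/(-47)) = 11*((26*(1/49) + 34*(1/30))*(1/108) - 56*(-1/47)) = 11*((26/49 + 17/15)*(1/108) + 56/47) = 11*((1223/735)*(1/108) + 56/47) = 11*(1223/79380 + 56/47) = 11*(4502761/3730860) = 49530371/3730860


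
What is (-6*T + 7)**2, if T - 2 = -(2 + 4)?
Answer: 961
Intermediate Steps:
T = -4 (T = 2 - (2 + 4) = 2 - 1*6 = 2 - 6 = -4)
(-6*T + 7)**2 = (-6*(-4) + 7)**2 = (24 + 7)**2 = 31**2 = 961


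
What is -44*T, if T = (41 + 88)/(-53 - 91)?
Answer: 473/12 ≈ 39.417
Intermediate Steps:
T = -43/48 (T = 129/(-144) = 129*(-1/144) = -43/48 ≈ -0.89583)
-44*T = -44*(-43/48) = 473/12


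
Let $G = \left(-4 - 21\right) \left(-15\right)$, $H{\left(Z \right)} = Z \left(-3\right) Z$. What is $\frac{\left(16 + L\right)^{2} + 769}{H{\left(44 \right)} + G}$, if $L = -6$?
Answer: $- \frac{869}{5433} \approx -0.15995$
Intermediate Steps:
$H{\left(Z \right)} = - 3 Z^{2}$ ($H{\left(Z \right)} = - 3 Z Z = - 3 Z^{2}$)
$G = 375$ ($G = \left(-25\right) \left(-15\right) = 375$)
$\frac{\left(16 + L\right)^{2} + 769}{H{\left(44 \right)} + G} = \frac{\left(16 - 6\right)^{2} + 769}{- 3 \cdot 44^{2} + 375} = \frac{10^{2} + 769}{\left(-3\right) 1936 + 375} = \frac{100 + 769}{-5808 + 375} = \frac{869}{-5433} = 869 \left(- \frac{1}{5433}\right) = - \frac{869}{5433}$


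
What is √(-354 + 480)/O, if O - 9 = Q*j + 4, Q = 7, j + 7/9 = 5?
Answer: 27*√14/383 ≈ 0.26377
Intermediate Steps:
j = 38/9 (j = -7/9 + 5 = 38/9 ≈ 4.2222)
O = 383/9 (O = 9 + (7*(38/9) + 4) = 9 + (266/9 + 4) = 9 + 302/9 = 383/9 ≈ 42.556)
√(-354 + 480)/O = √(-354 + 480)/(383/9) = √126*(9/383) = (3*√14)*(9/383) = 27*√14/383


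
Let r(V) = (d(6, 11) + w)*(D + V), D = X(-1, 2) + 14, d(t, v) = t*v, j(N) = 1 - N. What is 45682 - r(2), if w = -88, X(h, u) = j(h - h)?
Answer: 46056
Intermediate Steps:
X(h, u) = 1 (X(h, u) = 1 - (h - h) = 1 - 1*0 = 1 + 0 = 1)
D = 15 (D = 1 + 14 = 15)
r(V) = -330 - 22*V (r(V) = (6*11 - 88)*(15 + V) = (66 - 88)*(15 + V) = -22*(15 + V) = -330 - 22*V)
45682 - r(2) = 45682 - (-330 - 22*2) = 45682 - (-330 - 44) = 45682 - 1*(-374) = 45682 + 374 = 46056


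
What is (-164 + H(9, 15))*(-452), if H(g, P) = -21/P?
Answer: 373804/5 ≈ 74761.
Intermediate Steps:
(-164 + H(9, 15))*(-452) = (-164 - 21/15)*(-452) = (-164 - 21*1/15)*(-452) = (-164 - 7/5)*(-452) = -827/5*(-452) = 373804/5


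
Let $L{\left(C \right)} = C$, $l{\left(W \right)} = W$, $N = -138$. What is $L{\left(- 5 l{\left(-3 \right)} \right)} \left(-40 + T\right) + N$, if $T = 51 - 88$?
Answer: $-1293$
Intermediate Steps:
$T = -37$ ($T = 51 - 88 = -37$)
$L{\left(- 5 l{\left(-3 \right)} \right)} \left(-40 + T\right) + N = \left(-5\right) \left(-3\right) \left(-40 - 37\right) - 138 = 15 \left(-77\right) - 138 = -1155 - 138 = -1293$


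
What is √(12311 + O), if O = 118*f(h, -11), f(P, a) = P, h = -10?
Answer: √11131 ≈ 105.50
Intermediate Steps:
O = -1180 (O = 118*(-10) = -1180)
√(12311 + O) = √(12311 - 1180) = √11131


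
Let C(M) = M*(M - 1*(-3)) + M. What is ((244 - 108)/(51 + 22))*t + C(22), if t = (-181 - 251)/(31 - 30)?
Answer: -16996/73 ≈ -232.82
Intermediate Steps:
C(M) = M + M*(3 + M) (C(M) = M*(M + 3) + M = M*(3 + M) + M = M + M*(3 + M))
t = -432 (t = -432/1 = -432*1 = -432)
((244 - 108)/(51 + 22))*t + C(22) = ((244 - 108)/(51 + 22))*(-432) + 22*(4 + 22) = (136/73)*(-432) + 22*26 = (136*(1/73))*(-432) + 572 = (136/73)*(-432) + 572 = -58752/73 + 572 = -16996/73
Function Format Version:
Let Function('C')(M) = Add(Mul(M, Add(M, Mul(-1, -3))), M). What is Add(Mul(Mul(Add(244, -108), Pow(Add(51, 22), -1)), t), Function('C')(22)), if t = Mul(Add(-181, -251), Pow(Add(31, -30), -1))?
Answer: Rational(-16996, 73) ≈ -232.82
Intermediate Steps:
Function('C')(M) = Add(M, Mul(M, Add(3, M))) (Function('C')(M) = Add(Mul(M, Add(M, 3)), M) = Add(Mul(M, Add(3, M)), M) = Add(M, Mul(M, Add(3, M))))
t = -432 (t = Mul(-432, Pow(1, -1)) = Mul(-432, 1) = -432)
Add(Mul(Mul(Add(244, -108), Pow(Add(51, 22), -1)), t), Function('C')(22)) = Add(Mul(Mul(Add(244, -108), Pow(Add(51, 22), -1)), -432), Mul(22, Add(4, 22))) = Add(Mul(Mul(136, Pow(73, -1)), -432), Mul(22, 26)) = Add(Mul(Mul(136, Rational(1, 73)), -432), 572) = Add(Mul(Rational(136, 73), -432), 572) = Add(Rational(-58752, 73), 572) = Rational(-16996, 73)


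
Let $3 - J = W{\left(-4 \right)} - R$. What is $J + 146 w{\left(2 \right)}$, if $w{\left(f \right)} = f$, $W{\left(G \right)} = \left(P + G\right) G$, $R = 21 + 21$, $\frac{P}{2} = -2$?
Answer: $305$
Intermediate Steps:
$P = -4$ ($P = 2 \left(-2\right) = -4$)
$R = 42$
$W{\left(G \right)} = G \left(-4 + G\right)$ ($W{\left(G \right)} = \left(-4 + G\right) G = G \left(-4 + G\right)$)
$J = 13$ ($J = 3 - \left(- 4 \left(-4 - 4\right) - 42\right) = 3 - \left(\left(-4\right) \left(-8\right) - 42\right) = 3 - \left(32 - 42\right) = 3 - -10 = 3 + 10 = 13$)
$J + 146 w{\left(2 \right)} = 13 + 146 \cdot 2 = 13 + 292 = 305$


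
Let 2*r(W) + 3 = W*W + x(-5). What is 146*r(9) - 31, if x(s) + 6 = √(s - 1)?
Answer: 5225 + 73*I*√6 ≈ 5225.0 + 178.81*I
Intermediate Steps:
x(s) = -6 + √(-1 + s) (x(s) = -6 + √(s - 1) = -6 + √(-1 + s))
r(W) = -9/2 + W²/2 + I*√6/2 (r(W) = -3/2 + (W*W + (-6 + √(-1 - 5)))/2 = -3/2 + (W² + (-6 + √(-6)))/2 = -3/2 + (W² + (-6 + I*√6))/2 = -3/2 + (-6 + W² + I*√6)/2 = -3/2 + (-3 + W²/2 + I*√6/2) = -9/2 + W²/2 + I*√6/2)
146*r(9) - 31 = 146*(-9/2 + (½)*9² + I*√6/2) - 31 = 146*(-9/2 + (½)*81 + I*√6/2) - 31 = 146*(-9/2 + 81/2 + I*√6/2) - 31 = 146*(36 + I*√6/2) - 31 = (5256 + 73*I*√6) - 31 = 5225 + 73*I*√6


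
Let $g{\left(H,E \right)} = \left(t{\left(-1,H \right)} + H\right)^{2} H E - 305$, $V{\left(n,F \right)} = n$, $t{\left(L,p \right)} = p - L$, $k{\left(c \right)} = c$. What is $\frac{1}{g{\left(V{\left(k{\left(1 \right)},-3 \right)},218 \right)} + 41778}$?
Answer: $\frac{1}{43435} \approx 2.3023 \cdot 10^{-5}$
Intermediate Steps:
$g{\left(H,E \right)} = -305 + E H \left(1 + 2 H\right)^{2}$ ($g{\left(H,E \right)} = \left(\left(H - -1\right) + H\right)^{2} H E - 305 = \left(\left(H + 1\right) + H\right)^{2} H E - 305 = \left(\left(1 + H\right) + H\right)^{2} H E - 305 = \left(1 + 2 H\right)^{2} H E - 305 = H \left(1 + 2 H\right)^{2} E - 305 = E H \left(1 + 2 H\right)^{2} - 305 = -305 + E H \left(1 + 2 H\right)^{2}$)
$\frac{1}{g{\left(V{\left(k{\left(1 \right)},-3 \right)},218 \right)} + 41778} = \frac{1}{\left(-305 + 218 \cdot 1 \left(1 + 2 \cdot 1\right)^{2}\right) + 41778} = \frac{1}{\left(-305 + 218 \cdot 1 \left(1 + 2\right)^{2}\right) + 41778} = \frac{1}{\left(-305 + 218 \cdot 1 \cdot 3^{2}\right) + 41778} = \frac{1}{\left(-305 + 218 \cdot 1 \cdot 9\right) + 41778} = \frac{1}{\left(-305 + 1962\right) + 41778} = \frac{1}{1657 + 41778} = \frac{1}{43435}$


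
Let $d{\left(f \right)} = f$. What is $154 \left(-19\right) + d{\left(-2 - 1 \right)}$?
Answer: $-2929$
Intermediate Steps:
$154 \left(-19\right) + d{\left(-2 - 1 \right)} = 154 \left(-19\right) - 3 = -2926 - 3 = -2929$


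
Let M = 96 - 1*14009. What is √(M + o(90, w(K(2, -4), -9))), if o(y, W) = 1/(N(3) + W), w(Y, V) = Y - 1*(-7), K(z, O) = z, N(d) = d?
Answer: I*√500865/6 ≈ 117.95*I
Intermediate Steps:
M = -13913 (M = 96 - 14009 = -13913)
w(Y, V) = 7 + Y (w(Y, V) = Y + 7 = 7 + Y)
o(y, W) = 1/(3 + W)
√(M + o(90, w(K(2, -4), -9))) = √(-13913 + 1/(3 + (7 + 2))) = √(-13913 + 1/(3 + 9)) = √(-13913 + 1/12) = √(-166955/12) = I*√500865/6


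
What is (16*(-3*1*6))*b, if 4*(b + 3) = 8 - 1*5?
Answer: 648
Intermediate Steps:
b = -9/4 (b = -3 + (8 - 1*5)/4 = -3 + (8 - 5)/4 = -3 + (¼)*3 = -3 + ¾ = -9/4 ≈ -2.2500)
(16*(-3*1*6))*b = (16*(-3*1*6))*(-9/4) = (16*(-3*6))*(-9/4) = (16*(-18))*(-9/4) = -288*(-9/4) = 648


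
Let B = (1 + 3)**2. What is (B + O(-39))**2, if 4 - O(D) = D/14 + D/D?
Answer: 93025/196 ≈ 474.62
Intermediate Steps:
O(D) = 3 - D/14 (O(D) = 4 - (D/14 + D/D) = 4 - (D*(1/14) + 1) = 4 - (D/14 + 1) = 4 - (1 + D/14) = 4 + (-1 - D/14) = 3 - D/14)
B = 16 (B = 4**2 = 16)
(B + O(-39))**2 = (16 + (3 - 1/14*(-39)))**2 = (16 + (3 + 39/14))**2 = (16 + 81/14)**2 = (305/14)**2 = 93025/196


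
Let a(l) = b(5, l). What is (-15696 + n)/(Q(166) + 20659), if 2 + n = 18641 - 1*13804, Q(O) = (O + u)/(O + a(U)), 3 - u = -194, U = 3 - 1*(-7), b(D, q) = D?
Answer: -619077/1177684 ≈ -0.52567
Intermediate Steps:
U = 10 (U = 3 + 7 = 10)
a(l) = 5
u = 197 (u = 3 - 1*(-194) = 3 + 194 = 197)
Q(O) = (197 + O)/(5 + O) (Q(O) = (O + 197)/(O + 5) = (197 + O)/(5 + O))
n = 4835 (n = -2 + (18641 - 1*13804) = -2 + (18641 - 13804) = -2 + 4837 = 4835)
(-15696 + n)/(Q(166) + 20659) = (-15696 + 4835)/((197 + 166)/(5 + 166) + 20659) = -10861/(363/171 + 20659) = -10861/((1/171)*363 + 20659) = -10861/(121/57 + 20659) = -10861/1177684/57 = -10861*57/1177684 = -619077/1177684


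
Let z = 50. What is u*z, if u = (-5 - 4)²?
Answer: 4050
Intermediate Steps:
u = 81 (u = (-9)² = 81)
u*z = 81*50 = 4050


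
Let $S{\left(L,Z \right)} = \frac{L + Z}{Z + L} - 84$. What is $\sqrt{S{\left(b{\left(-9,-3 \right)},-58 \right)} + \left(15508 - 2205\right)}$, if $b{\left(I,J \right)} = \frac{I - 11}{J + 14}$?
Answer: $2 \sqrt{3305} \approx 114.98$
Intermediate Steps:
$b{\left(I,J \right)} = \frac{-11 + I}{14 + J}$
$S{\left(L,Z \right)} = -83$ ($S{\left(L,Z \right)} = \frac{L + Z}{L + Z} - 84 = 1 - 84 = -83$)
$\sqrt{S{\left(b{\left(-9,-3 \right)},-58 \right)} + \left(15508 - 2205\right)} = \sqrt{-83 + \left(15508 - 2205\right)} = \sqrt{-83 + 13303} = \sqrt{13220} = 2 \sqrt{3305}$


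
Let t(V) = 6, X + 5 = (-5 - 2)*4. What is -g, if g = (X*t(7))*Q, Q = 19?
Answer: 3762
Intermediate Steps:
X = -33 (X = -5 + (-5 - 2)*4 = -5 - 7*4 = -5 - 28 = -33)
g = -3762 (g = -33*6*19 = -198*19 = -3762)
-g = -1*(-3762) = 3762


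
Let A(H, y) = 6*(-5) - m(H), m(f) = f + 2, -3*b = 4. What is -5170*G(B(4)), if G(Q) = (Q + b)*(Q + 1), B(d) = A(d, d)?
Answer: -20266400/3 ≈ -6.7555e+6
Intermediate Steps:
b = -4/3 (b = -⅓*4 = -4/3 ≈ -1.3333)
m(f) = 2 + f
A(H, y) = -32 - H (A(H, y) = 6*(-5) - (2 + H) = -30 + (-2 - H) = -32 - H)
B(d) = -32 - d
G(Q) = (1 + Q)*(-4/3 + Q) (G(Q) = (Q - 4/3)*(Q + 1) = (-4/3 + Q)*(1 + Q) = (1 + Q)*(-4/3 + Q))
-5170*G(B(4)) = -5170*(-4/3 + (-32 - 1*4)² - (-32 - 1*4)/3) = -5170*(-4/3 + (-32 - 4)² - (-32 - 4)/3) = -5170*(-4/3 + (-36)² - ⅓*(-36)) = -5170*(-4/3 + 1296 + 12) = -5170*3920/3 = -20266400/3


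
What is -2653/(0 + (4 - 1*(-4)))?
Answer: -2653/8 ≈ -331.63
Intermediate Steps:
-2653/(0 + (4 - 1*(-4))) = -2653/(0 + (4 + 4)) = -2653/(0 + 8) = -2653/8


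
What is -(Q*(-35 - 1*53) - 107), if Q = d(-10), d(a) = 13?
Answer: 1251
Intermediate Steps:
Q = 13
-(Q*(-35 - 1*53) - 107) = -(13*(-35 - 1*53) - 107) = -(13*(-35 - 53) - 107) = -(13*(-88) - 107) = -(-1144 - 107) = -1*(-1251) = 1251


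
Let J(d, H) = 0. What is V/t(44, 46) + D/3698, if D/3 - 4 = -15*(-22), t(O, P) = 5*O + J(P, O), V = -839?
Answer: -1441091/406780 ≈ -3.5427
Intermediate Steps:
t(O, P) = 5*O (t(O, P) = 5*O + 0 = 5*O)
D = 1002 (D = 12 + 3*(-15*(-22)) = 12 + 3*330 = 12 + 990 = 1002)
V/t(44, 46) + D/3698 = -839/(5*44) + 1002/3698 = -839/220 + 1002*(1/3698) = -839*1/220 + 501/1849 = -839/220 + 501/1849 = -1441091/406780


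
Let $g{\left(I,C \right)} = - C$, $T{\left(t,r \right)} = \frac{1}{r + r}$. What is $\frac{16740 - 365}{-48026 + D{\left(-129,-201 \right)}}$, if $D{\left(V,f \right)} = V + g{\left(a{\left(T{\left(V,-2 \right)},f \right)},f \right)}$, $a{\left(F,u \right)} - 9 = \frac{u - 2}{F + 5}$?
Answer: $- \frac{16375}{47954} \approx -0.34147$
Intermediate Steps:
$T{\left(t,r \right)} = \frac{1}{2 r}$
$a{\left(F,u \right)} = 9 + \frac{-2 + u}{5 + F}$ ($a{\left(F,u \right)} = 9 + \frac{u - 2}{F + 5} = 9 + \frac{-2 + u}{5 + F}$)
$D{\left(V,f \right)} = V - f$
$\frac{16740 - 365}{-48026 + D{\left(-129,-201 \right)}} = \frac{16740 - 365}{-48026 - -72} = \frac{16375}{-48026 + \left(-129 + 201\right)} = \frac{16375}{-48026 + 72} = \frac{16375}{-47954} = 16375 \left(- \frac{1}{47954}\right) = - \frac{16375}{47954}$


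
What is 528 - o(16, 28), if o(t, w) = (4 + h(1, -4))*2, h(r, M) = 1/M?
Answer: 1041/2 ≈ 520.50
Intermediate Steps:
o(t, w) = 15/2 (o(t, w) = (4 + 1/(-4))*2 = (4 - ¼)*2 = (15/4)*2 = 15/2)
528 - o(16, 28) = 528 - 1*15/2 = 528 - 15/2 = 1041/2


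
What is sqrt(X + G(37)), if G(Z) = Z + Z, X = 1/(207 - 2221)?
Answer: sqrt(300156490)/2014 ≈ 8.6023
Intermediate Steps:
X = -1/2014 (X = 1/(-2014) = -1/2014 ≈ -0.00049652)
G(Z) = 2*Z
sqrt(X + G(37)) = sqrt(-1/2014 + 2*37) = sqrt(-1/2014 + 74) = sqrt(149035/2014) = sqrt(300156490)/2014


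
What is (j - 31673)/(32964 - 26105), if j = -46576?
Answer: -78249/6859 ≈ -11.408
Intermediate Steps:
(j - 31673)/(32964 - 26105) = (-46576 - 31673)/(32964 - 26105) = -78249/6859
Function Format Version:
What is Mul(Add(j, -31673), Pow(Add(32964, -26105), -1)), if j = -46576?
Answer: Rational(-78249, 6859) ≈ -11.408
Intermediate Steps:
Mul(Add(j, -31673), Pow(Add(32964, -26105), -1)) = Mul(Add(-46576, -31673), Pow(Add(32964, -26105), -1)) = Mul(-78249, Pow(6859, -1)) = Mul(-78249, Rational(1, 6859)) = Rational(-78249, 6859)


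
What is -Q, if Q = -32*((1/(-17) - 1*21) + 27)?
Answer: 3232/17 ≈ 190.12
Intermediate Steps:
Q = -3232/17 (Q = -32*((-1/17 - 21) + 27) = -32*(-358/17 + 27) = -32*101/17 = -3232/17 ≈ -190.12)
-Q = -1*(-3232/17) = 3232/17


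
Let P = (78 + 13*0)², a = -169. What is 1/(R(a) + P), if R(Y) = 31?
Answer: 1/6115 ≈ 0.00016353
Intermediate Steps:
P = 6084 (P = (78 + 0)² = 78² = 6084)
1/(R(a) + P) = 1/(31 + 6084) = 1/6115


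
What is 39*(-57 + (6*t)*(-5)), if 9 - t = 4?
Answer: -8073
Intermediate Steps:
t = 5 (t = 9 - 1*4 = 9 - 4 = 5)
39*(-57 + (6*t)*(-5)) = 39*(-57 + (6*5)*(-5)) = 39*(-57 + 30*(-5)) = 39*(-57 - 150) = 39*(-207) = -8073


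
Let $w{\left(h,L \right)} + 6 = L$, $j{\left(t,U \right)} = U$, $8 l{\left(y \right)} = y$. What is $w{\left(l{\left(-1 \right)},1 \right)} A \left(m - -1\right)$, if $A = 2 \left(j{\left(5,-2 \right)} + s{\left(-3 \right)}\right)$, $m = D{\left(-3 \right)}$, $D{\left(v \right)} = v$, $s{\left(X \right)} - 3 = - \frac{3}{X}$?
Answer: $40$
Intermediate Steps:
$s{\left(X \right)} = 3 - \frac{3}{X}$
$l{\left(y \right)} = \frac{y}{8}$
$m = -3$
$w{\left(h,L \right)} = -6 + L$
$A = 4$ ($A = 2 \left(-2 + \left(3 - \frac{3}{-3}\right)\right) = 2 \left(-2 + \left(3 - -1\right)\right) = 2 \left(-2 + \left(3 + 1\right)\right) = 2 \left(-2 + 4\right) = 2 \cdot 2 = 4$)
$w{\left(l{\left(-1 \right)},1 \right)} A \left(m - -1\right) = \left(-6 + 1\right) 4 \left(-3 - -1\right) = - 5 \cdot 4 \left(-3 + 1\right) = - 5 \cdot 4 \left(-2\right) = \left(-5\right) \left(-8\right) = 40$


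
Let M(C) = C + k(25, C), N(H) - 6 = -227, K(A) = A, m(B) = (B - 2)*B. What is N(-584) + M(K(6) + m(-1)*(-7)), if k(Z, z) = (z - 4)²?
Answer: 125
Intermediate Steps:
m(B) = B*(-2 + B) (m(B) = (-2 + B)*B = B*(-2 + B))
N(H) = -221 (N(H) = 6 - 227 = -221)
k(Z, z) = (-4 + z)²
M(C) = C + (-4 + C)²
N(-584) + M(K(6) + m(-1)*(-7)) = -221 + ((6 - (-2 - 1)*(-7)) + (-4 + (6 - (-2 - 1)*(-7)))²) = -221 + ((6 - 1*(-3)*(-7)) + (-4 + (6 - 1*(-3)*(-7)))²) = -221 + ((6 + 3*(-7)) + (-4 + (6 + 3*(-7)))²) = -221 + ((6 - 21) + (-4 + (6 - 21))²) = -221 + (-15 + (-4 - 15)²) = -221 + (-15 + (-19)²) = -221 + (-15 + 361) = -221 + 346 = 125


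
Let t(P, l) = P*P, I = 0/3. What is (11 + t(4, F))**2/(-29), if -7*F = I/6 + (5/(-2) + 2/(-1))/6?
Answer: -729/29 ≈ -25.138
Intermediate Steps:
I = 0 (I = 0*(1/3) = 0)
F = 3/28 (F = -(0/6 + (5/(-2) + 2/(-1))/6)/7 = -(0*(1/6) + (5*(-1/2) + 2*(-1))*(1/6))/7 = -(0 + (-5/2 - 2)*(1/6))/7 = -(0 - 9/2*1/6)/7 = -(0 - 3/4)/7 = -1/7*(-3/4) = 3/28 ≈ 0.10714)
t(P, l) = P**2
(11 + t(4, F))**2/(-29) = (11 + 4**2)**2/(-29) = (11 + 16)**2*(-1/29) = 27**2*(-1/29) = 729*(-1/29) = -729/29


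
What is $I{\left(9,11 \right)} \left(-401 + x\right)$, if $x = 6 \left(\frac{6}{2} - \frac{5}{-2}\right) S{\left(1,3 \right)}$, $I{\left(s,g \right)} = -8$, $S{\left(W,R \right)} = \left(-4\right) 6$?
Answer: $9544$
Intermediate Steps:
$S{\left(W,R \right)} = -24$
$x = -792$ ($x = 6 \left(\frac{6}{2} - \frac{5}{-2}\right) \left(-24\right) = 6 \left(6 \cdot \frac{1}{2} - - \frac{5}{2}\right) \left(-24\right) = 6 \left(3 + \frac{5}{2}\right) \left(-24\right) = 6 \cdot \frac{11}{2} \left(-24\right) = 33 \left(-24\right) = -792$)
$I{\left(9,11 \right)} \left(-401 + x\right) = - 8 \left(-401 - 792\right) = \left(-8\right) \left(-1193\right) = 9544$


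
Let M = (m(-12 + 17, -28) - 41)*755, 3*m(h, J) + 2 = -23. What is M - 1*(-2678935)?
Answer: 7925065/3 ≈ 2.6417e+6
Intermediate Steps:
m(h, J) = -25/3 (m(h, J) = -2/3 + (1/3)*(-23) = -2/3 - 23/3 = -25/3)
M = -111740/3 (M = (-25/3 - 41)*755 = -148/3*755 = -111740/3 ≈ -37247.)
M - 1*(-2678935) = -111740/3 - 1*(-2678935) = -111740/3 + 2678935 = 7925065/3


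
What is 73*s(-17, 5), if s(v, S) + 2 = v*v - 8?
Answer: 20367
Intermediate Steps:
s(v, S) = -10 + v**2 (s(v, S) = -2 + (v*v - 8) = -2 + (v**2 - 8) = -2 + (-8 + v**2) = -10 + v**2)
73*s(-17, 5) = 73*(-10 + (-17)**2) = 73*(-10 + 289) = 73*279 = 20367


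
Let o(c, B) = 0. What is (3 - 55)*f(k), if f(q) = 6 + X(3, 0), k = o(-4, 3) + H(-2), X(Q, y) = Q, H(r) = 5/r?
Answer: -468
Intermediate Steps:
k = -5/2 (k = 0 + 5/(-2) = 0 + 5*(-1/2) = 0 - 5/2 = -5/2 ≈ -2.5000)
f(q) = 9 (f(q) = 6 + 3 = 9)
(3 - 55)*f(k) = (3 - 55)*9 = -52*9 = -468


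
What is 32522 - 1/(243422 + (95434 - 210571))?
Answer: 4172084769/128285 ≈ 32522.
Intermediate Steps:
32522 - 1/(243422 + (95434 - 210571)) = 32522 - 1/(243422 - 115137) = 32522 - 1/128285 = 4172084769/128285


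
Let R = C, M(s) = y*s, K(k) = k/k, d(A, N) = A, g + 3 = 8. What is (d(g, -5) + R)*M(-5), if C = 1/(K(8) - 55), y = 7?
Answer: -9415/54 ≈ -174.35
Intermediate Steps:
g = 5 (g = -3 + 8 = 5)
K(k) = 1
M(s) = 7*s
C = -1/54 (C = 1/(1 - 55) = 1/(-54) = -1/54 ≈ -0.018519)
R = -1/54 ≈ -0.018519
(d(g, -5) + R)*M(-5) = (5 - 1/54)*(7*(-5)) = (269/54)*(-35) = -9415/54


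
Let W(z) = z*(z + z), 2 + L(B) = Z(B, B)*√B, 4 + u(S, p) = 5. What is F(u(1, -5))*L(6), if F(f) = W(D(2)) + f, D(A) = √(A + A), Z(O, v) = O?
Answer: -18 + 54*√6 ≈ 114.27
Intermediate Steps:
u(S, p) = 1 (u(S, p) = -4 + 5 = 1)
D(A) = √2*√A (D(A) = √(2*A) = √2*√A)
L(B) = -2 + B^(3/2) (L(B) = -2 + B*√B = -2 + B^(3/2))
W(z) = 2*z² (W(z) = z*(2*z) = 2*z²)
F(f) = 8 + f (F(f) = 2*(√2*√2)² + f = 2*2² + f = 2*4 + f = 8 + f)
F(u(1, -5))*L(6) = (8 + 1)*(-2 + 6^(3/2)) = 9*(-2 + 6*√6) = -18 + 54*√6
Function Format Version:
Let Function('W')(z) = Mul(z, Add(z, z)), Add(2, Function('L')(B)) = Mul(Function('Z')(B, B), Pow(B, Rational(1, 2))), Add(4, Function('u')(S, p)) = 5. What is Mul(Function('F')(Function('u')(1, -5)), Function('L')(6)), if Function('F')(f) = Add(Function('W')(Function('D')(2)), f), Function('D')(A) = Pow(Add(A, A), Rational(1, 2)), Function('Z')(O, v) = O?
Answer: Add(-18, Mul(54, Pow(6, Rational(1, 2)))) ≈ 114.27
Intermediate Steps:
Function('u')(S, p) = 1 (Function('u')(S, p) = Add(-4, 5) = 1)
Function('D')(A) = Mul(Pow(2, Rational(1, 2)), Pow(A, Rational(1, 2))) (Function('D')(A) = Pow(Mul(2, A), Rational(1, 2)) = Mul(Pow(2, Rational(1, 2)), Pow(A, Rational(1, 2))))
Function('L')(B) = Add(-2, Pow(B, Rational(3, 2))) (Function('L')(B) = Add(-2, Mul(B, Pow(B, Rational(1, 2)))) = Add(-2, Pow(B, Rational(3, 2))))
Function('W')(z) = Mul(2, Pow(z, 2)) (Function('W')(z) = Mul(z, Mul(2, z)) = Mul(2, Pow(z, 2)))
Function('F')(f) = Add(8, f) (Function('F')(f) = Add(Mul(2, Pow(Mul(Pow(2, Rational(1, 2)), Pow(2, Rational(1, 2))), 2)), f) = Add(Mul(2, Pow(2, 2)), f) = Add(Mul(2, 4), f) = Add(8, f))
Mul(Function('F')(Function('u')(1, -5)), Function('L')(6)) = Mul(Add(8, 1), Add(-2, Pow(6, Rational(3, 2)))) = Mul(9, Add(-2, Mul(6, Pow(6, Rational(1, 2))))) = Add(-18, Mul(54, Pow(6, Rational(1, 2))))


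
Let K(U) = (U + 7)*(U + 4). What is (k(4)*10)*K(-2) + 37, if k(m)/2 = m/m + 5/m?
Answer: 487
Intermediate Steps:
K(U) = (4 + U)*(7 + U) (K(U) = (7 + U)*(4 + U) = (4 + U)*(7 + U))
k(m) = 2 + 10/m (k(m) = 2*(m/m + 5/m) = 2*(1 + 5/m) = 2 + 10/m)
(k(4)*10)*K(-2) + 37 = ((2 + 10/4)*10)*(28 + (-2)**2 + 11*(-2)) + 37 = ((2 + 10*(1/4))*10)*(28 + 4 - 22) + 37 = ((2 + 5/2)*10)*10 + 37 = ((9/2)*10)*10 + 37 = 45*10 + 37 = 450 + 37 = 487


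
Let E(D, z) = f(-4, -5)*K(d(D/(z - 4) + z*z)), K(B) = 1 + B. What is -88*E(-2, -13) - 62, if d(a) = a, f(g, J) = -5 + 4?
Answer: 253442/17 ≈ 14908.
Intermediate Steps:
f(g, J) = -1
E(D, z) = -1 - z² - D/(-4 + z) (E(D, z) = -(1 + (D/(z - 4) + z*z)) = -(1 + (D/(-4 + z) + z²)) = -(1 + (z² + D/(-4 + z))) = -(1 + z² + D/(-4 + z)) = -1 - z² - D/(-4 + z))
-88*E(-2, -13) - 62 = -88*(4 - 1*(-2) - 1*(-13) + (-13)²*(4 - 1*(-13)))/(-4 - 13) - 62 = -88*(4 + 2 + 13 + 169*(4 + 13))/(-17) - 62 = -(-88)*(4 + 2 + 13 + 169*17)/17 - 62 = -(-88)*(4 + 2 + 13 + 2873)/17 - 62 = -(-88)*2892/17 - 62 = -88*(-2892/17) - 62 = 254496/17 - 62 = 253442/17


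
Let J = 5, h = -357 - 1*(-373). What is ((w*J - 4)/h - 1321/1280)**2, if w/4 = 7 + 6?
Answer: 367067281/1638400 ≈ 224.04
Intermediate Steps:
w = 52 (w = 4*(7 + 6) = 4*13 = 52)
h = 16 (h = -357 + 373 = 16)
((w*J - 4)/h - 1321/1280)**2 = ((52*5 - 4)/16 - 1321/1280)**2 = ((260 - 4)*(1/16) - 1321*1/1280)**2 = (256*(1/16) - 1321/1280)**2 = (16 - 1321/1280)**2 = (19159/1280)**2 = 367067281/1638400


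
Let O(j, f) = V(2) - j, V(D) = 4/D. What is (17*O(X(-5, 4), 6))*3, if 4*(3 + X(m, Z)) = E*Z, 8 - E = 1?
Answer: -102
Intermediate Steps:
E = 7 (E = 8 - 1*1 = 8 - 1 = 7)
X(m, Z) = -3 + 7*Z/4 (X(m, Z) = -3 + (7*Z)/4 = -3 + 7*Z/4)
O(j, f) = 2 - j (O(j, f) = 4/2 - j = 4*(½) - j = 2 - j)
(17*O(X(-5, 4), 6))*3 = (17*(2 - (-3 + (7/4)*4)))*3 = (17*(2 - (-3 + 7)))*3 = (17*(2 - 1*4))*3 = (17*(2 - 4))*3 = (17*(-2))*3 = -34*3 = -102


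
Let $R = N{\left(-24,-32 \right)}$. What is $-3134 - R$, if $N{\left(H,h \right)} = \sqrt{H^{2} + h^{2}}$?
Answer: $-3174$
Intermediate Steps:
$R = 40$ ($R = \sqrt{\left(-24\right)^{2} + \left(-32\right)^{2}} = \sqrt{576 + 1024} = \sqrt{1600} = 40$)
$-3134 - R = -3134 - 40 = -3174$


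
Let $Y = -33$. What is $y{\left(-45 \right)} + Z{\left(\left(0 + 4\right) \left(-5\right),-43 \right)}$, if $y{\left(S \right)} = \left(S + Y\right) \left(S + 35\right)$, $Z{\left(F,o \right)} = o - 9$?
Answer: $728$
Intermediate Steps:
$Z{\left(F,o \right)} = -9 + o$
$y{\left(S \right)} = \left(-33 + S\right) \left(35 + S\right)$ ($y{\left(S \right)} = \left(S - 33\right) \left(S + 35\right) = \left(-33 + S\right) \left(35 + S\right)$)
$y{\left(-45 \right)} + Z{\left(\left(0 + 4\right) \left(-5\right),-43 \right)} = \left(-1155 + \left(-45\right)^{2} + 2 \left(-45\right)\right) - 52 = \left(-1155 + 2025 - 90\right) - 52 = 780 - 52 = 728$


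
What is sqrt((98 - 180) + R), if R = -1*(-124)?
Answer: sqrt(42) ≈ 6.4807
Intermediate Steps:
R = 124
sqrt((98 - 180) + R) = sqrt((98 - 180) + 124) = sqrt(-82 + 124) = sqrt(42)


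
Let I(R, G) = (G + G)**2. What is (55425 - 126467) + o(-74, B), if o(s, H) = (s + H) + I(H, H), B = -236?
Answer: 151432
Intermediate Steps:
I(R, G) = 4*G**2 (I(R, G) = (2*G)**2 = 4*G**2)
o(s, H) = H + s + 4*H**2 (o(s, H) = (s + H) + 4*H**2 = (H + s) + 4*H**2 = H + s + 4*H**2)
(55425 - 126467) + o(-74, B) = (55425 - 126467) + (-236 - 74 + 4*(-236)**2) = -71042 + (-236 - 74 + 4*55696) = -71042 + (-236 - 74 + 222784) = -71042 + 222474 = 151432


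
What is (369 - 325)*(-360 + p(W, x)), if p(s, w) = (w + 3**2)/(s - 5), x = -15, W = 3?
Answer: -15708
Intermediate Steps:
p(s, w) = (9 + w)/(-5 + s) (p(s, w) = (w + 9)/(-5 + s) = (9 + w)/(-5 + s))
(369 - 325)*(-360 + p(W, x)) = (369 - 325)*(-360 + (9 - 15)/(-5 + 3)) = 44*(-360 - 6/(-2)) = 44*(-360 - 1/2*(-6)) = 44*(-360 + 3) = 44*(-357) = -15708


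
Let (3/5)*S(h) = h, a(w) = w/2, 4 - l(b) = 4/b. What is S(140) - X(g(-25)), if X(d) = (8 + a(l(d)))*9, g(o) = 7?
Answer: 3064/21 ≈ 145.90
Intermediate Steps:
l(b) = 4 - 4/b
a(w) = w/2 (a(w) = w*(½) = w/2)
S(h) = 5*h/3
X(d) = 90 - 18/d (X(d) = (8 + (4 - 4/d)/2)*9 = (8 + (2 - 2/d))*9 = (10 - 2/d)*9 = 90 - 18/d)
S(140) - X(g(-25)) = (5/3)*140 - (90 - 18/7) = 700/3 - (90 - 18*⅐) = 700/3 - (90 - 18/7) = 700/3 - 1*612/7 = 700/3 - 612/7 = 3064/21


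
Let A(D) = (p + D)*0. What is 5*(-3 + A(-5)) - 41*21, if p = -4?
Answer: -876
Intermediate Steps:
A(D) = 0 (A(D) = (-4 + D)*0 = 0)
5*(-3 + A(-5)) - 41*21 = 5*(-3 + 0) - 41*21 = 5*(-3) - 861 = -15 - 861 = -876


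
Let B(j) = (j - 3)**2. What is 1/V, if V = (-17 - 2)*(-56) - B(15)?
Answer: 1/920 ≈ 0.0010870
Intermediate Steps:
B(j) = (-3 + j)**2
V = 920 (V = (-17 - 2)*(-56) - (-3 + 15)**2 = -19*(-56) - 1*12**2 = 1064 - 1*144 = 1064 - 144 = 920)
1/V = 1/920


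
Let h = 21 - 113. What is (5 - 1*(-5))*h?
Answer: -920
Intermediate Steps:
h = -92
(5 - 1*(-5))*h = (5 - 1*(-5))*(-92) = (5 + 5)*(-92) = 10*(-92) = -920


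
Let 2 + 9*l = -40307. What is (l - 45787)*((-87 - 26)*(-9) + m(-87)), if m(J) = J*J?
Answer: -431581968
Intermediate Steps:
m(J) = J²
l = -40309/9 (l = -2/9 + (⅑)*(-40307) = -2/9 - 40307/9 = -40309/9 ≈ -4478.8)
(l - 45787)*((-87 - 26)*(-9) + m(-87)) = (-40309/9 - 45787)*((-87 - 26)*(-9) + (-87)²) = -452392*(-113*(-9) + 7569)/9 = -452392*(1017 + 7569)/9 = -452392/9*8586 = -431581968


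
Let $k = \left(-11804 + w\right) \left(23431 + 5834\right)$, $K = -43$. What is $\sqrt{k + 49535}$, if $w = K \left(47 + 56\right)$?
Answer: $i \sqrt{475009210} \approx 21795.0 i$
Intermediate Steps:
$w = -4429$ ($w = - 43 \left(47 + 56\right) = \left(-43\right) 103 = -4429$)
$k = -475058745$ ($k = \left(-11804 - 4429\right) \left(23431 + 5834\right) = \left(-16233\right) 29265 = -475058745$)
$\sqrt{k + 49535} = \sqrt{-475058745 + 49535} = \sqrt{-475009210} = i \sqrt{475009210}$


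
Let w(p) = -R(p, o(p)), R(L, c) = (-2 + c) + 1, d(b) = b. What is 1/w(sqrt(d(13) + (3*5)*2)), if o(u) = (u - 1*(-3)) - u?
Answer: -1/2 ≈ -0.50000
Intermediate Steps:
o(u) = 3 (o(u) = (u + 3) - u = (3 + u) - u = 3)
R(L, c) = -1 + c
w(p) = -2 (w(p) = -(-1 + 3) = -1*2 = -2)
1/w(sqrt(d(13) + (3*5)*2)) = 1/(-2) = -1/2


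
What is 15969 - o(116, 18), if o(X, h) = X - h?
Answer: 15871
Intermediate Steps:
15969 - o(116, 18) = 15969 - (116 - 1*18) = 15969 - (116 - 18) = 15969 - 1*98 = 15969 - 98 = 15871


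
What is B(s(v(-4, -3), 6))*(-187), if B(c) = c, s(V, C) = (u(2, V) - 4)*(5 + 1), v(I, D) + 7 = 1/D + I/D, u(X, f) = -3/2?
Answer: 6171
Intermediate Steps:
u(X, f) = -3/2 (u(X, f) = -3*½ = -3/2)
v(I, D) = -7 + 1/D + I/D (v(I, D) = -7 + (1/D + I/D) = -7 + 1/D + I/D)
s(V, C) = -33 (s(V, C) = (-3/2 - 4)*(5 + 1) = -11/2*6 = -33)
B(s(v(-4, -3), 6))*(-187) = -33*(-187) = 6171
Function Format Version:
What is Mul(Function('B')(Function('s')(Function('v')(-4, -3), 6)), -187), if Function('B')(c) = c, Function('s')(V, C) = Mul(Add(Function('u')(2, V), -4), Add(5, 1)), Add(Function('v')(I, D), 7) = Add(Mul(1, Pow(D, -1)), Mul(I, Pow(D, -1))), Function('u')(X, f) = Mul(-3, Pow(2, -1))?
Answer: 6171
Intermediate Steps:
Function('u')(X, f) = Rational(-3, 2) (Function('u')(X, f) = Mul(-3, Rational(1, 2)) = Rational(-3, 2))
Function('v')(I, D) = Add(-7, Pow(D, -1), Mul(I, Pow(D, -1))) (Function('v')(I, D) = Add(-7, Add(Mul(1, Pow(D, -1)), Mul(I, Pow(D, -1)))) = Add(-7, Add(Pow(D, -1), Mul(I, Pow(D, -1)))) = Add(-7, Pow(D, -1), Mul(I, Pow(D, -1))))
Function('s')(V, C) = -33 (Function('s')(V, C) = Mul(Add(Rational(-3, 2), -4), Add(5, 1)) = Mul(Rational(-11, 2), 6) = -33)
Mul(Function('B')(Function('s')(Function('v')(-4, -3), 6)), -187) = Mul(-33, -187) = 6171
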